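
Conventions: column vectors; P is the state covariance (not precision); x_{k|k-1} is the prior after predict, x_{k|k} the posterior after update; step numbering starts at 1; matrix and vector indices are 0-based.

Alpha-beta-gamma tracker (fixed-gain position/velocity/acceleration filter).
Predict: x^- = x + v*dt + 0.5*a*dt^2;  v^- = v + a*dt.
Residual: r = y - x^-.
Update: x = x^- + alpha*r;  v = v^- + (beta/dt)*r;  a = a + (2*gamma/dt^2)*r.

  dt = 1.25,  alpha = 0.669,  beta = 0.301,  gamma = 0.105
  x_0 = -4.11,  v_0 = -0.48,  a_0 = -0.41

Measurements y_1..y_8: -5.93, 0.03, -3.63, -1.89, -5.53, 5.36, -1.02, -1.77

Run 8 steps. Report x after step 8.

step 1: x_pred=-5.0303  r=-0.8997  x^+=-5.6322  v^+=-1.2091  a^+=-0.5309
step 2: x_pred=-7.5584  r=7.5884  x^+=-2.4818  v^+=-0.0455  a^+=0.4890
step 3: x_pred=-2.1566  r=-1.4734  x^+=-3.1423  v^+=0.2109  a^+=0.2909
step 4: x_pred=-2.6514  r=0.7614  x^+=-2.1420  v^+=0.7579  a^+=0.3933
step 5: x_pred=-0.8873  r=-4.6427  x^+=-3.9933  v^+=0.1316  a^+=-0.2307
step 6: x_pred=-4.0090  r=9.3690  x^+=2.2588  v^+=2.0993  a^+=1.0285
step 7: x_pred=5.6864  r=-6.7064  x^+=1.1998  v^+=1.7700  a^+=0.1272
step 8: x_pred=3.5116  r=-5.2816  x^+=-0.0218  v^+=0.6571  a^+=-0.5827

x_post = -0.0218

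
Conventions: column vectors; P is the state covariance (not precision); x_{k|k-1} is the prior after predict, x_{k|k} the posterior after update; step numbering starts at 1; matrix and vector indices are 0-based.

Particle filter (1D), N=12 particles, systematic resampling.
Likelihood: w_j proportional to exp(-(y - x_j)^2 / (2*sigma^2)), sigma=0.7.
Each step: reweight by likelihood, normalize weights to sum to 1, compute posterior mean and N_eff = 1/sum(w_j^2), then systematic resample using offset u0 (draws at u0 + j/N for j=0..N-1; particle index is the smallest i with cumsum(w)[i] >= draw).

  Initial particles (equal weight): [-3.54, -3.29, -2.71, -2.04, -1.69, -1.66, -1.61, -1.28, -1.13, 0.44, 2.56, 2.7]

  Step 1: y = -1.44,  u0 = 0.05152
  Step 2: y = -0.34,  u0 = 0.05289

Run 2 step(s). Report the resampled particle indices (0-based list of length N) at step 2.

step 1: w=[0.0020, 0.0053, 0.0339, 0.1216, 0.1647, 0.1671, 0.1705, 0.1710, 0.1592, 0.0048, 0.0000, 0.0000]  mean=-1.5912  Neff=6.4646  idx=[3, 3, 4, 4, 5, 5, 6, 6, 7, 7, 8, 8]
step 2: w=[0.0174, 0.0174, 0.0517, 0.0517, 0.0561, 0.0561, 0.0641, 0.0641, 0.1349, 0.1349, 0.1758, 0.1758]  mean=-1.3811  Neff=8.4291  idx=[2, 3, 5, 6, 8, 8, 9, 9, 10, 10, 11, 11]

resampled_idx = [2, 3, 5, 6, 8, 8, 9, 9, 10, 10, 11, 11]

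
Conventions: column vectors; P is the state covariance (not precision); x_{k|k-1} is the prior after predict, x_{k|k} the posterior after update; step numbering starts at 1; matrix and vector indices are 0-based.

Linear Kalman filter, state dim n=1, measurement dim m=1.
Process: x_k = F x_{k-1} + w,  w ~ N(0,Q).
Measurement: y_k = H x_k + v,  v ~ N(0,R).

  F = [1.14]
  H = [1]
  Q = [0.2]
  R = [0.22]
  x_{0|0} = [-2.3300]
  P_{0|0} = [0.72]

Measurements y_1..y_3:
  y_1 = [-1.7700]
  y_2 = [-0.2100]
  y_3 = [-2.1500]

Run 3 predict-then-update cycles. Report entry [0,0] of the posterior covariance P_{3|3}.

step 1: x^-=[-2.6562]  P^-=[1.1357]  S=[1.3557]  K=[0.8377]  nu=[0.8862]  x^+=[-1.9138]  P^+=[0.1843]
step 2: x^-=[-2.1817]  P^-=[0.4395]  S=[0.6595]  K=[0.6664]  nu=[1.9717]  x^+=[-0.8677]  P^+=[0.1466]
step 3: x^-=[-0.9892]  P^-=[0.3905]  S=[0.6105]  K=[0.6397]  nu=[-1.1608]  x^+=[-1.7317]  P^+=[0.1407]

P_post[0,0] = 0.1407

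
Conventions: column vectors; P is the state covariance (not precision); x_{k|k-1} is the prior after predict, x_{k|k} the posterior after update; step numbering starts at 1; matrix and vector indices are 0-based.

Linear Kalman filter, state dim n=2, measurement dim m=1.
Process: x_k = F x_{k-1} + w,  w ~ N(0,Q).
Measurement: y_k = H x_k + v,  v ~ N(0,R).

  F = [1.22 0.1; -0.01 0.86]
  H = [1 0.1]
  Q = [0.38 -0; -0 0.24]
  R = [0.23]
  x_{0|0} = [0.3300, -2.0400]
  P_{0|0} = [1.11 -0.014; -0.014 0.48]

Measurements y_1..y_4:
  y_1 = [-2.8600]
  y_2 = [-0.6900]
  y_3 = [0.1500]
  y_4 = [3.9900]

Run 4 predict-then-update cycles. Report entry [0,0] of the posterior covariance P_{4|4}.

P_post[0,0] = 0.1726

step 1: x^-=[0.1986, -1.7577]  P^-=[2.0335 0.0131; 0.0131 0.5954]  S=[2.2721]  K=[0.8956; 0.0320]  nu=[-2.8828]  x^+=[-2.3832, -1.8498]  P^+=[0.2112 -0.0520; -0.0520 0.5930]
step 2: x^-=[-3.0925, -1.5670]  P^-=[0.6876 -0.0060; -0.0060 0.6795]  S=[0.9232]  K=[0.7441; 0.0671]  nu=[2.5592]  x^+=[-1.1881, -1.3954]  P^+=[0.1764 -0.0521; -0.0521 0.6754]
step 3: x^-=[-1.5890, -1.1881]  P^-=[0.6365 0.0013; 0.0013 0.7404]  S=[0.8742]  K=[0.7283; 0.0862]  nu=[1.8578]  x^+=[-0.2360, -1.0280]  P^+=[0.1729 -0.0536; -0.0536 0.7339]
step 4: x^-=[-0.3907, -0.8817]  P^-=[0.6316 0.0049; 0.0049 0.7838]  S=[0.8704]  K=[0.7262; 0.0956]  nu=[4.4689]  x^+=[2.8545, -0.4544]  P^+=[0.1726 -0.0556; -0.0556 0.7758]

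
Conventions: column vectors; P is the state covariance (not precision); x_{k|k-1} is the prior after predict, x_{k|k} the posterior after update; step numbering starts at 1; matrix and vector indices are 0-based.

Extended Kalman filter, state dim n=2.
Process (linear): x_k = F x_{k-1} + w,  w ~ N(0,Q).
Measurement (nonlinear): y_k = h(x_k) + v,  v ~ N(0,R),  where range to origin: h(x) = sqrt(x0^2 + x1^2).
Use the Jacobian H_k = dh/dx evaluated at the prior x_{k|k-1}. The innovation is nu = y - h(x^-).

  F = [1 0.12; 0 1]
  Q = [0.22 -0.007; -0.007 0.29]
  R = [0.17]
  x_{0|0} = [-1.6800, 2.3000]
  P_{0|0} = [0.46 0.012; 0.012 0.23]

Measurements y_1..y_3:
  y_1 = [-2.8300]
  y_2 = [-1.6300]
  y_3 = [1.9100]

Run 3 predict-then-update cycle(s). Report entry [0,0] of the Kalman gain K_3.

step 1: x^-=[-1.4040, 2.3000]  P^-=[0.6862 0.0326; 0.0326 0.5200]  H_jac=[-0.5210 0.8535]  S=[0.7061]  K=[-0.4669; 0.6045]  nu=[-5.5247]  x^+=[1.1756, -1.0397]  P^+=[0.5322 0.2319; 0.2319 0.2620]
step 2: x^-=[1.0508, -1.0397]  P^-=[0.8117 0.2563; 0.2563 0.5520]  H_jac=[0.7109 -0.7033]  S=[0.5969]  K=[0.6646; -0.3451]  nu=[-3.1082]  x^+=[-1.0150, 0.0330]  P^+=[0.5480 0.3932; 0.3932 0.4809]
step 3: x^-=[-1.0110, 0.0330]  P^-=[0.8693 0.4440; 0.4440 0.7709]  H_jac=[-0.9995 0.0327]  S=[1.0103]  K=[-0.8457; -0.4143]  nu=[0.8985]  x^+=[-1.7708, -0.3392]  P^+=[0.1468 0.0900; 0.0900 0.5975]

K[0,0] = -0.8457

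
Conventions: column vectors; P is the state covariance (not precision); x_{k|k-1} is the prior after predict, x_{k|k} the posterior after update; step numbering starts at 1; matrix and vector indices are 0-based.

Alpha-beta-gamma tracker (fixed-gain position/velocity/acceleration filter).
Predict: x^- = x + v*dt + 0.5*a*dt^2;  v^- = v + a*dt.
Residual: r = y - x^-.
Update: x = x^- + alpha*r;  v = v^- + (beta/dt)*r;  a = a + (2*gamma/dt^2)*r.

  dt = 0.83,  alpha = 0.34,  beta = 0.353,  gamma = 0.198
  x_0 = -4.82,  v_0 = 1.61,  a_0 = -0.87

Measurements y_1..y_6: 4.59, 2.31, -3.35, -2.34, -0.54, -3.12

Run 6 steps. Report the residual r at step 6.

resid = 12.0163

step 1: x_pred=-3.7834  r=8.3734  x^+=-0.9364  v^+=4.4491  a^+=3.9433
step 2: x_pred=4.1146  r=-1.8046  x^+=3.5010  v^+=6.9545  a^+=2.9059
step 3: x_pred=10.2742  r=-13.6242  x^+=5.6420  v^+=3.5720  a^+=-4.9257
step 4: x_pred=6.9101  r=-9.2501  x^+=3.7651  v^+=-4.4504  a^+=-10.2429
step 5: x_pred=-3.4569  r=2.9169  x^+=-2.4651  v^+=-11.7114  a^+=-8.5662
step 6: x_pred=-15.1363  r=12.0163  x^+=-11.0507  v^+=-13.7109  a^+=-1.6589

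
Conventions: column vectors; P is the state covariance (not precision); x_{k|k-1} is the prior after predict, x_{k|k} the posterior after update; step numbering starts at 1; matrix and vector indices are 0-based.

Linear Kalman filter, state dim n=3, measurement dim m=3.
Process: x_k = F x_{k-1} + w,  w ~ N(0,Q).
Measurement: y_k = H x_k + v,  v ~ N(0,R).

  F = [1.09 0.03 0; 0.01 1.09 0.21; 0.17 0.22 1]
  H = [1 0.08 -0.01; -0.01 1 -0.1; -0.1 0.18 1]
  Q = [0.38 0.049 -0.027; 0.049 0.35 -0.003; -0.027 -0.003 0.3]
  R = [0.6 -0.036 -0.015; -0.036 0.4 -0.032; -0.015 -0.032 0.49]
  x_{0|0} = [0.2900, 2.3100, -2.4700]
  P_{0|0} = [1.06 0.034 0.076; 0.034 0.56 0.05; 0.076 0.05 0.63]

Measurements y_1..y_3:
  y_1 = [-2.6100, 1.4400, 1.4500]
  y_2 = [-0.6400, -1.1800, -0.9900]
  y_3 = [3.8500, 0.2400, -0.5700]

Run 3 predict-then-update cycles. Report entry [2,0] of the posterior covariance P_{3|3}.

P_post[2,0] = 0.0286

step 1: x^-=[0.3854, 2.0021, -1.9125]  P^-=[1.6421 0.1370 0.2658; 0.1370 1.0672 0.3320; 0.2658 0.3320 1.0381]  S=[2.2651 0.1383 0.1413; 0.1383 1.4091 0.3700; 0.1413 0.3700 1.6406]  K=[0.7282 -0.0091 0.0162; 0.0452 0.6885 0.1520; 0.0851 -0.0190 0.6500]  nu=[-3.1747, -0.7495, 3.0407]  x^+=[-1.8701, 1.8047, -0.1921]  P^+=[0.4391 -0.0215 0.0451; -0.0215 0.2688 0.0012; 0.0451 0.0012 0.3221]
step 2: x^-=[-1.9843, 1.9081, -0.1130]  P^-=[0.9006 0.0474 0.1001; 0.0474 0.6839 0.1293; 0.1001 0.1293 0.6621]  S=[1.5104 0.0454 0.0166; 0.0454 1.0640 0.1479; 0.0166 0.1479 1.2080]  K=[0.5980 0.0002 0.0071; 0.0470 0.6101 0.1296; 0.0632 -0.0223 0.5609]  nu=[1.1905, -3.1193, -1.4189]  x^+=[-1.2830, -0.1231, -0.7639]  P^+=[0.3602 -0.0148 0.0332; -0.0148 0.2380 -0.0010; 0.0332 -0.0010 0.2781]
step 3: x^-=[-1.4021, -0.3074, -1.0090]  P^-=[0.8072 0.0508 0.0739; 0.0508 0.6444 0.1107; 0.0739 0.1107 0.6098]  S=[1.4179 0.0494 -0.0012; 0.0494 1.0276 0.1273; -0.0012 0.1273 1.1520]  K=[0.5714 0.0066 0.0018; 0.0506 0.5977 0.1263; 0.0553 -0.0223 0.5427]  nu=[5.2666, 0.4324, 0.3542]  x^+=[1.6109, 0.2626, -0.5353]  P^+=[0.3438 -0.0117 0.0286; -0.0117 0.2330 -0.0011; 0.0286 -0.0011 0.2689]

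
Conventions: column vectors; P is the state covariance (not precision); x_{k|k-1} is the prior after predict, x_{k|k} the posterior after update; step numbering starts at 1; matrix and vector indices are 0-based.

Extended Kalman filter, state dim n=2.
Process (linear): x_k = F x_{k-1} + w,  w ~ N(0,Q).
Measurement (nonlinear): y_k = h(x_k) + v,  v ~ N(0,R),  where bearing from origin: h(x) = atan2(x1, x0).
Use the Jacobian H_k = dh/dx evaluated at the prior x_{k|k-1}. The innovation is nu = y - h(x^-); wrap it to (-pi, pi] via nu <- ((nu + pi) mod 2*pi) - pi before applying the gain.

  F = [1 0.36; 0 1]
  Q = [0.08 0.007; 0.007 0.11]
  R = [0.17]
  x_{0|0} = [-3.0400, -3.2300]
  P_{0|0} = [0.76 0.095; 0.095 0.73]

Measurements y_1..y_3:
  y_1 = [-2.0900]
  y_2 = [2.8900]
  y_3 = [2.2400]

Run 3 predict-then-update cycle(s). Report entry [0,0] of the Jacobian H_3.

step 1: x^-=[-4.2028, -3.2300]  P^-=[1.0030 0.3648; 0.3648 0.8400]  H_jac=[0.1150 -0.1496]  S=[0.1895]  K=[0.3205; -0.4417]  nu=[0.3963]  x^+=[-4.0758, -3.4051]  P^+=[0.9835 0.3916; 0.3916 0.8030]
step 2: x^-=[-5.3016, -3.4051]  P^-=[1.4496 0.6877; 0.6877 0.9130]  H_jac=[0.0858 -0.1335]  S=[0.1812]  K=[0.1793; -0.3474]  nu=[-0.8225]  x^+=[-5.4491, -3.1194]  P^+=[1.4438 0.6990; 0.6990 0.8912]
step 3: x^-=[-6.5721, -3.1194]  P^-=[2.1425 1.0268; 1.0268 1.0012]  H_jac=[0.0589 -0.1242]  S=[0.1779]  K=[-0.0069; -0.3587]  nu=[-1.3447]  x^+=[-6.5628, -2.6369]  P^+=[2.1425 1.0264; 1.0264 0.9783]

H_jac[0,0] = 0.0589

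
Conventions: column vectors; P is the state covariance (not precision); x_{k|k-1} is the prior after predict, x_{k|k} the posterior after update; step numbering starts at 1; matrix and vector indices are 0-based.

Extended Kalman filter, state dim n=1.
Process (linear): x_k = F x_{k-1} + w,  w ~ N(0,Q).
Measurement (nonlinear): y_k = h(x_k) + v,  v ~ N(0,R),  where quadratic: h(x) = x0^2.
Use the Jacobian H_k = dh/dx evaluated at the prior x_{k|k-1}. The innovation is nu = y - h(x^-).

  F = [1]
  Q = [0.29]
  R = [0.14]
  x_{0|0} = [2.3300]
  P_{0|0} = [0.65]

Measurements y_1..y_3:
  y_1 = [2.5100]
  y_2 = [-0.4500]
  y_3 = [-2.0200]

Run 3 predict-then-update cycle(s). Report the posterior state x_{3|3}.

x_post = [-0.6622]

step 1: x^-=[2.3300]  P^-=[0.9400]  H_jac=[4.6600]  S=[20.5527]  K=[0.2131]  nu=[-2.9189]  x^+=[1.7079]  P^+=[0.0064]
step 2: x^-=[1.7079]  P^-=[0.2964]  H_jac=[3.4158]  S=[3.5983]  K=[0.2814]  nu=[-3.3669]  x^+=[0.7606]  P^+=[0.0115]
step 3: x^-=[0.7606]  P^-=[0.3015]  H_jac=[1.5211]  S=[0.8377]  K=[0.5475]  nu=[-2.5984]  x^+=[-0.6622]  P^+=[0.0504]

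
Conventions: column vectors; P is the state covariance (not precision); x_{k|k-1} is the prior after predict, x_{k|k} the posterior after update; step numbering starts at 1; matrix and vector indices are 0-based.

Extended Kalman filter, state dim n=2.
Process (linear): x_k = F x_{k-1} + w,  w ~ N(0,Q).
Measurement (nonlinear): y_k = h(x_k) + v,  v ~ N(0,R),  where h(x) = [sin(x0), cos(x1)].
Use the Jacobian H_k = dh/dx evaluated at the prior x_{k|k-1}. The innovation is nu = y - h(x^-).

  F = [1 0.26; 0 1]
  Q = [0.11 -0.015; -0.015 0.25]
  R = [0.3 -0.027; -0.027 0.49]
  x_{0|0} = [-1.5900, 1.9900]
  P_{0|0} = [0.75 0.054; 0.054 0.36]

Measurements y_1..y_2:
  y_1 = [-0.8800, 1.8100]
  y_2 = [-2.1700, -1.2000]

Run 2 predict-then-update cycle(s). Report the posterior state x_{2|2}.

step 1: x^-=[-1.0726, 1.9900]  P^-=[0.9124 0.1326; 0.1326 0.6100]  H_jac=[0.4778 0.0000; 0.0000 -0.9134]  S=[0.5083 -0.0849; -0.0849 0.9989]  K=[0.8495 -0.0491; 0.0320 -0.5551]  nu=[-0.0016, 2.2170]  x^+=[-1.1827, 0.7594]  P^+=[0.5361 0.0514; 0.0514 0.2987]
step 2: x^-=[-0.9853, 0.7594]  P^-=[0.6930 0.1141; 0.1141 0.5487]  H_jac=[0.5526 0.0000; 0.0000 -0.6885]  S=[0.5117 -0.0704; -0.0704 0.7501]  K=[0.7437 -0.0349; 0.0546 -0.4985]  nu=[-1.3366, -1.9253]  x^+=[-1.9121, 1.6461]  P^+=[0.4054 0.0540; 0.0540 0.3569]

x_post = [-1.9121, 1.6461]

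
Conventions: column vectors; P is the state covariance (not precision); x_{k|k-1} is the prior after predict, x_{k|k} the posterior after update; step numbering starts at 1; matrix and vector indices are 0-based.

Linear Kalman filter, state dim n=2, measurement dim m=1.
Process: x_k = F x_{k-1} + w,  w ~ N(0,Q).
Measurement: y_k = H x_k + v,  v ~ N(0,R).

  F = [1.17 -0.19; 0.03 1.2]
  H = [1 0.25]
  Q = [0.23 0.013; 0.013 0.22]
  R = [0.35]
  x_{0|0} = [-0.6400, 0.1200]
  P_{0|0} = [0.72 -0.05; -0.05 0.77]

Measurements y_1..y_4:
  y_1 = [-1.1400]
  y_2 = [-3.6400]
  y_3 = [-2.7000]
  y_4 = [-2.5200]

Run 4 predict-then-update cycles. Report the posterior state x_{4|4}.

x_post = [-2.6873, -0.5910]

step 1: x^-=[-0.7716, 0.1248]  P^-=[1.2656 -0.2072; -0.2072 1.3258]  S=[1.5949]  K=[0.7611; 0.0779]  nu=[-0.3996]  x^+=[-1.0757, 0.0937]  P^+=[0.3418 -0.3018; -0.3018 1.3162]
step 2: x^-=[-1.2764, 0.0801]  P^-=[0.8796 -0.6971; -0.6971 2.0939]  S=[1.0119]  K=[0.6970; -0.1715]  nu=[-2.3836]  x^+=[-2.9378, 0.4890]  P^+=[0.3880 -0.5761; -0.5761 2.0641]
step 3: x^-=[-3.5302, 0.4987]  P^-=[1.0917 -1.2495; -1.2495 3.1512]  S=[1.0139]  K=[0.7686; -0.4554]  nu=[0.7055]  x^+=[-2.9879, 0.1774]  P^+=[0.4927 -0.8946; -0.8946 2.9409]
step 4: x^-=[-3.5295, 0.1233]  P^-=[1.4083 -1.8912; -1.8912 4.3909]  S=[1.0872]  K=[0.8605; -0.7298]  nu=[0.9787]  x^+=[-2.6873, -0.5910]  P^+=[0.6033 -1.2084; -1.2084 3.8119]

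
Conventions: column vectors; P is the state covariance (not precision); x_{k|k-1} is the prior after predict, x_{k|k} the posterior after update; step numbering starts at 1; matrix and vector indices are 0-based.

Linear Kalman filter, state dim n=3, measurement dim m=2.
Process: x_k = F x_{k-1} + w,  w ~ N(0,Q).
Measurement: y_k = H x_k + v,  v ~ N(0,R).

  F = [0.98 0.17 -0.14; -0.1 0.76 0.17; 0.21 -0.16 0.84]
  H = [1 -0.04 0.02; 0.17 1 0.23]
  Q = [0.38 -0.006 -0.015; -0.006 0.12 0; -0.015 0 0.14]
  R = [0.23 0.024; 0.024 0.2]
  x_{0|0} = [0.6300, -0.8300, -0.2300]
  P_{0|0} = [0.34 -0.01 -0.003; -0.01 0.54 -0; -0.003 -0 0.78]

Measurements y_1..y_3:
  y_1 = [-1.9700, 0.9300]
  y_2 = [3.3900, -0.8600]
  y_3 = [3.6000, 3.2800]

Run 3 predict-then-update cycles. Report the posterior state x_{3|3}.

x_post = [3.1554, 0.8954, 0.7897]

step 1: x^-=[0.5085, -0.7329, 0.0719]  P^-=[0.7349 0.0041 -0.0526; 0.0041 0.4595 0.0370; -0.0526 0.0370 0.7188]  S=[0.9635 0.1260; 0.1260 0.7330]  K=[0.7577 0.0292; -0.1000 0.6566; -0.0775 0.2771]  nu=[-2.5093, 1.5599]  x^+=[-1.3472, 0.5421, 0.6985]  P^+=[0.1756 0.0007 -0.0282; 0.0007 0.1504 -0.0939; -0.0282 -0.0939 0.6621]
step 2: x^-=[-1.3259, 0.6655, 0.2171]  P^-=[0.5784 -0.0169 -0.0988; -0.0169 0.2043 0.0166; -0.0988 0.0166 0.6341]  S=[0.8063 0.0774; 0.0774 0.4488]  K=[0.7150 0.0075; -0.0758 0.4705; -0.1411 0.3489]  nu=[4.7382, -1.3500]  x^+=[2.0515, -0.3290, -0.9227]  P^+=[0.1653 -0.0007 -0.0378; -0.0007 0.1059 -0.0585; -0.0378 -0.0585 0.5710]
step 3: x^-=[2.0837, -0.6121, -0.2916]  P^-=[0.5660 -0.0250 -0.0906; -0.0250 0.1856 0.0311; -0.0906 0.0311 0.5553]  S=[0.7948 0.0697; 0.0697 0.4301]  K=[0.7109 0.0019; -0.0796 0.4512; -0.1328 0.3551]  nu=[1.4976, 3.6049]  x^+=[3.1554, 0.8954, 0.7897]  P^+=[0.1641 -0.0027 -0.0335; -0.0027 0.0980 -0.0400; -0.0335 -0.0400 0.4937]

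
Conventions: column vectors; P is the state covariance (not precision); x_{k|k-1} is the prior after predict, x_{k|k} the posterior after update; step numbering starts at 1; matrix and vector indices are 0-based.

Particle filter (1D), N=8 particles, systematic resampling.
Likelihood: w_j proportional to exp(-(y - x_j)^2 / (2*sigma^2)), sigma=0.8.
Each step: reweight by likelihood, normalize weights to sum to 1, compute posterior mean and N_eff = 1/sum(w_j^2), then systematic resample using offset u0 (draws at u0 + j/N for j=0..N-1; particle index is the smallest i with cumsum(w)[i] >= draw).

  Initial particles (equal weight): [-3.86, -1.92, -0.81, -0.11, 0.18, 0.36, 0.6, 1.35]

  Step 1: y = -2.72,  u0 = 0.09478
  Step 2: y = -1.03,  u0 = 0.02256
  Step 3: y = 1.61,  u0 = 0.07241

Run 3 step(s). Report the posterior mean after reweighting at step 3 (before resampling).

step 1: w=[0.3505, 0.5867, 0.0560, 0.0047, 0.0014, 0.0006, 0.0002, 0.0000]  mean=-2.5246  Neff=2.1266  idx=[0, 0, 0, 1, 1, 1, 1, 2]
step 2: w=[0.0006, 0.0006, 0.0006, 0.1725, 0.1725, 0.1725, 0.1725, 0.3083]  mean=-1.5813  Neff=4.6722  idx=[3, 3, 4, 5, 6, 6, 7, 7]
step 3: w=[0.0028, 0.0028, 0.0028, 0.0028, 0.0028, 0.0028, 0.4915, 0.4915]  mean=-0.8288  Neff=2.0693  idx=[6, 6, 6, 6, 7, 7, 7, 7]

post_mean = -0.8288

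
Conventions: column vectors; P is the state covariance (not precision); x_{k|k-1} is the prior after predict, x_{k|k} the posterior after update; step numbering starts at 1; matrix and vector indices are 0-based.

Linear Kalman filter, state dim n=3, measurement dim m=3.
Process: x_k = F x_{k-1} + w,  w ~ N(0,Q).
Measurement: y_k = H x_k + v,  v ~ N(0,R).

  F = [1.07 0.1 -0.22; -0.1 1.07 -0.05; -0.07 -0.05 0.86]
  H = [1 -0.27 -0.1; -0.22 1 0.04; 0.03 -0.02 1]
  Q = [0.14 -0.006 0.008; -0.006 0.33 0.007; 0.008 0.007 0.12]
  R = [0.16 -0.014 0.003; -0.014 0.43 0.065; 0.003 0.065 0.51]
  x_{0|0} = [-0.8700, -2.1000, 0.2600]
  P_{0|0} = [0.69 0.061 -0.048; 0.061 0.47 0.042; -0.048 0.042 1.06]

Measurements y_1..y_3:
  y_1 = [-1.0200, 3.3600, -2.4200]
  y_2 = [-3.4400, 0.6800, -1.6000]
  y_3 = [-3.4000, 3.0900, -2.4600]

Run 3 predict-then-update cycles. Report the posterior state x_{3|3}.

step 1: x^-=[-1.1981, -2.1730, 0.3895]  P^-=[1.0198 0.0428 -0.2911; 0.0428 0.8596 -0.0204; -0.2911 -0.0204 0.9111]  S=[1.2856 -0.4446 -0.3388; -0.4446 1.3251 0.1223; -0.3388 0.1223 1.4057]  K=[0.8580 0.1412 0.0086; 0.0682 0.6701 -0.0677; -0.1478 -0.0455 0.6106]  nu=[-0.3697, 5.2538, -2.8170]  x^+=[-0.7974, 1.5133, -1.5150]  P^+=[0.1593 0.0838 0.0130; 0.0838 0.3007 0.0127; 0.0130 0.0127 0.3079]
step 2: x^-=[-0.3686, 1.7747, -1.3228]  P^-=[0.3515 0.1042 -0.0553; 0.1042 0.6575 -0.0164; -0.0553 -0.0164 0.3471]  S=[0.5168 -0.1615 -0.0713; -0.1615 1.0589 0.0627; -0.0713 0.0627 0.8549]  K=[0.6749 0.1266 -0.0078; 0.0417 0.6093 -0.0721; -0.1212 -0.0329 0.3968]  nu=[-2.7245, -1.1229, -0.2307]  x^+=[-2.3477, 0.9937, -1.0473]  P^+=[0.1260 0.0721 0.0039; 0.0721 0.2723 0.0062; 0.0039 0.0062 0.1999]
step 3: x^-=[-2.1823, 1.3503, -0.7860]  P^-=[0.3100 0.0920 -0.0407; 0.0920 0.6275 -0.0149; -0.0407 -0.0149 0.2686]  S=[0.4761 -0.1561 -0.0503; -0.1561 1.0320 0.0583; -0.0503 0.0583 0.7772]  K=[0.6457 0.1197 -0.0099; 0.0282 0.5963 -0.0747; -0.1076 -0.0308 0.3398]  nu=[-0.9317, 1.2910, -1.5815]  x^+=[-2.6136, 2.2121, -1.2629]  P^+=[0.1203 0.0682 0.0024; 0.0682 0.2660 0.0040; 0.0024 0.0040 0.1710]

x_post = [-2.6136, 2.2121, -1.2629]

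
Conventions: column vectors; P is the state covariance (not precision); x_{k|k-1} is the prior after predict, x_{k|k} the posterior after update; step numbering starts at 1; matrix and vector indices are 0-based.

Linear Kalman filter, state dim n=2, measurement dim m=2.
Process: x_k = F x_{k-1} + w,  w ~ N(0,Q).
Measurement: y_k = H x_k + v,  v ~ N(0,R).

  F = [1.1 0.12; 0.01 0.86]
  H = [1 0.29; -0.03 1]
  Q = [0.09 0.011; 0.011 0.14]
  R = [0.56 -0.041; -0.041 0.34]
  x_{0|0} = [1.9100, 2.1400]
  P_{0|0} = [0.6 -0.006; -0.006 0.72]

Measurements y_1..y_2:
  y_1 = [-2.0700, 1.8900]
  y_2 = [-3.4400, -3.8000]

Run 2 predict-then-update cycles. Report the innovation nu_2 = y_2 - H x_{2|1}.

innov = [-3.3979, -5.0527]

step 1: x^-=[2.3578, 1.8595]  P^-=[0.8248 0.0862; 0.0862 0.6725]  S=[1.4913 0.2147; 0.2147 1.0080]  K=[0.5788 -0.0623; 0.0958 0.6441]  nu=[-4.9671, 0.1012]  x^+=[-0.5234, 1.4487]  P^+=[0.3368 -0.0348; -0.0348 0.2140]
step 2: x^-=[-0.4019, 1.2407]  P^-=[0.4914 0.0038; 0.0038 0.2977]  S=[1.0786 0.0344; 0.0344 0.6379]  K=[0.4579 -0.0418; 0.0688 0.4628]  nu=[-3.3979, -5.0527]  x^+=[-1.7466, -1.3317]  P^+=[0.2654 -0.0250; -0.0250 0.1538]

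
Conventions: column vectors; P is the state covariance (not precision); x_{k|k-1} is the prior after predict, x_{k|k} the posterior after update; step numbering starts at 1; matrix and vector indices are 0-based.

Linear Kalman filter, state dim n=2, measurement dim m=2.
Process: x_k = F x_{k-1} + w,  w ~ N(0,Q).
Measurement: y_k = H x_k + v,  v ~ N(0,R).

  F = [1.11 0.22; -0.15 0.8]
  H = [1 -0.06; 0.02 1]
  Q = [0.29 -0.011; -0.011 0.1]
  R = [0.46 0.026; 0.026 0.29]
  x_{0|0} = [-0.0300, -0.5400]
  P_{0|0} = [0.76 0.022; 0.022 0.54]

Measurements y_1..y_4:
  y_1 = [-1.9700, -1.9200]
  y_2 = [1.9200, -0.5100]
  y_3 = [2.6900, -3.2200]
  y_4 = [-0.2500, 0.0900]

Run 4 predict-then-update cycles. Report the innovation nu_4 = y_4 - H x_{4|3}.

step 1: x^-=[-0.1521, -0.4275]  P^-=[1.2633 -0.0237; -0.0237 0.4574]  S=[1.7278 0.0002; 0.0002 0.7470]  K=[0.7320 0.0020; -0.0297 0.6117]  nu=[-1.8436, -1.4895]  x^+=[-1.5045, -1.2840]  P^+=[0.3375 0.0128; 0.0128 0.1764]
step 2: x^-=[-1.9524, -0.8015]  P^-=[0.7207 -0.0252; -0.0252 0.2174]  S=[1.1845 0.0022; 0.0022 0.5067]  K=[0.6098 -0.0239; -0.0331 0.4282]  nu=[3.8243, 0.3306]  x^+=[0.3716, -0.7864]  P^+=[0.2801 0.0033; 0.0033 0.1233]
step 3: x^-=[0.2394, -0.6849]  P^-=[0.6427 -0.0331; -0.0331 0.1844]  S=[1.1073 -0.0053; -0.0053 0.4733]  K=[0.5820 -0.0363; -0.0380 0.3877]  nu=[2.4095, -2.5399]  x^+=[1.7340, -1.7614]  P^+=[0.2667 -0.0007; -0.0007 0.1115]
step 4: x^-=[1.5372, -1.6692]  P^-=[0.6237 -0.0364; -0.0364 0.1775]  S=[1.0887 -0.0085; -0.0085 0.4663]  K=[0.5746 -0.0408; -0.0403 0.3784]  nu=[-1.8873, 1.7284]  x^+=[0.3823, -0.9392]  P^+=[0.2631 -0.0022; -0.0022 0.1087]

innov = [-1.8873, 1.7284]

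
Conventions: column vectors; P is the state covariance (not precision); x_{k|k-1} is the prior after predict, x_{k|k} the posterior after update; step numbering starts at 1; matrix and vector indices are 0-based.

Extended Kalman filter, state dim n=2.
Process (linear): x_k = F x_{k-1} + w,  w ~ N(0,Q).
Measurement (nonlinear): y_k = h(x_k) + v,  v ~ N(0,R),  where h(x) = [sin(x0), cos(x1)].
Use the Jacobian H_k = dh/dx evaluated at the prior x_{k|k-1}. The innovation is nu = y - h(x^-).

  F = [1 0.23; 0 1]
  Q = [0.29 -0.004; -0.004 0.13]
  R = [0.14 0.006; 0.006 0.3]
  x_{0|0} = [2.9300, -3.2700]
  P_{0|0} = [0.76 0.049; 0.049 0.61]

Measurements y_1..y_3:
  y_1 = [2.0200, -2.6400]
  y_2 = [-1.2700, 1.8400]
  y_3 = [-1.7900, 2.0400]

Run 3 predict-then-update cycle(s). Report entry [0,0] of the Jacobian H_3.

step 1: x^-=[2.1779, -3.2700]  P^-=[1.1048 0.1853; 0.1853 0.7400]  H_jac=[-0.5705 0.0000; 0.0000 -0.1281]  S=[0.4996 0.0195; 0.0195 0.3121]  K=[-1.2618 0.0030; -0.2002 -0.2911]  nu=[1.1987, -1.6482]  x^+=[0.6606, -3.0303]  P^+=[0.3096 0.0522; 0.0522 0.6913]
step 2: x^-=[-0.0364, -3.0303]  P^-=[0.6602 0.2072; 0.2072 0.8213]  H_jac=[0.9993 0.0000; 0.0000 0.1111]  S=[0.7993 0.0290; 0.0290 0.3101]  K=[0.8255 -0.0030; 0.2492 0.2709]  nu=[-1.2336, 2.8338]  x^+=[-1.0632, -2.5701]  P^+=[0.1156 0.0365; 0.0365 0.7449]
step 3: x^-=[-1.6543, -2.5701]  P^-=[0.4618 0.2039; 0.2039 0.8749]  H_jac=[-0.0834 0.0000; 0.0000 0.5409]  S=[0.1432 -0.0032; -0.0032 0.5559]  K=[-0.2647 0.1968; -0.0998 0.8506]  nu=[-0.7935, 2.8811]  x^+=[-0.8773, -0.0402]  P^+=[0.4299 0.1062; 0.1062 0.4707]

H_jac[0,0] = -0.0834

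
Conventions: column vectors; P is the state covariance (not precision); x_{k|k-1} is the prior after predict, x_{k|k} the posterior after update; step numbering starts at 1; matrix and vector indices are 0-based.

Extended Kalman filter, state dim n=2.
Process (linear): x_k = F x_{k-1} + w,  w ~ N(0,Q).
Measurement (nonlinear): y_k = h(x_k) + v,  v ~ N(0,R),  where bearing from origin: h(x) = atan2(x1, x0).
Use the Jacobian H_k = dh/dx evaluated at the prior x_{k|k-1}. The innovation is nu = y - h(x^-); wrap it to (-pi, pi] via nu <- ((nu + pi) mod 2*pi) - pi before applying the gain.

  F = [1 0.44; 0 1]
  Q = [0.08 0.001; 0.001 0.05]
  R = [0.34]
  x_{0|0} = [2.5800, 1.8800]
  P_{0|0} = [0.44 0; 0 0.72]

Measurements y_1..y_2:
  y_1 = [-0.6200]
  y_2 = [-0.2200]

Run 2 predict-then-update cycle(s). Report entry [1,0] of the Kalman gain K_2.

K[1,0] = 0.3237

step 1: x^-=[3.4072, 1.8800]  P^-=[0.6594 0.3178; 0.3178 0.7700]  H_jac=[-0.1241 0.2250]  S=[0.3714]  K=[-0.0279; 0.3603]  nu=[-1.1242]  x^+=[3.4386, 1.4750]  P^+=[0.6591 0.3215; 0.3215 0.7218]
step 2: x^-=[4.0876, 1.4750]  P^-=[1.1618 0.6401; 0.6401 0.7718]  H_jac=[-0.0781 0.2165]  S=[0.3616]  K=[0.1322; 0.3237]  nu=[-0.5663]  x^+=[4.0127, 1.2917]  P^+=[1.1555 0.6246; 0.6246 0.7339]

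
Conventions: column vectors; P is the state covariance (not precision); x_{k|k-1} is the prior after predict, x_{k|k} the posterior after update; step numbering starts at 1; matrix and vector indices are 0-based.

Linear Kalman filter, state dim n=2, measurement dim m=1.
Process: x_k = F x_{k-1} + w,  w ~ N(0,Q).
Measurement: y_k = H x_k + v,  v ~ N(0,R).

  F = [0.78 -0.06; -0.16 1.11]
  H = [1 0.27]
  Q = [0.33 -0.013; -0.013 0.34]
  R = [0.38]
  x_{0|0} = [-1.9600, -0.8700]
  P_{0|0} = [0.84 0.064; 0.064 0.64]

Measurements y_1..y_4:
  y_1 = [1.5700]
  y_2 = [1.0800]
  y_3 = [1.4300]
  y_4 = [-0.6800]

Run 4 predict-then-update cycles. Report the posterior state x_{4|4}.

step 1: x^-=[-1.4766, -0.6521]  P^-=[0.8374 -0.1044; -0.1044 1.1273]  S=[1.2432]  K=[0.6509; 0.1608]  nu=[3.2227]  x^+=[0.6210, -0.1338]  P^+=[0.3107 -0.2346; -0.2346 1.0952]
step 2: x^-=[0.4924, -0.2479]  P^-=[0.5449 -0.3301; -0.3301 1.7806]  S=[0.8765]  K=[0.5200; 0.1719]  nu=[0.6545]  x^+=[0.8328, -0.1353]  P^+=[0.3079 -0.4084; -0.4084 1.7547]
step 3: x^-=[0.6577, -0.2835]  P^-=[0.5619 -0.5258; -0.5258 2.6549]  S=[0.8515]  K=[0.4931; 0.2243]  nu=[0.8488]  x^+=[1.0763, -0.0930]  P^+=[0.3548 -0.6200; -0.6200 2.6121]
step 4: x^-=[0.8451, -0.2755]  P^-=[0.6133 -0.7740; -0.7740 3.7877]  S=[0.8515]  K=[0.4749; 0.2920]  nu=[-1.4507]  x^+=[0.1562, -0.6991]  P^+=[0.4213 -0.8921; -0.8921 3.7150]

x_post = [0.1562, -0.6991]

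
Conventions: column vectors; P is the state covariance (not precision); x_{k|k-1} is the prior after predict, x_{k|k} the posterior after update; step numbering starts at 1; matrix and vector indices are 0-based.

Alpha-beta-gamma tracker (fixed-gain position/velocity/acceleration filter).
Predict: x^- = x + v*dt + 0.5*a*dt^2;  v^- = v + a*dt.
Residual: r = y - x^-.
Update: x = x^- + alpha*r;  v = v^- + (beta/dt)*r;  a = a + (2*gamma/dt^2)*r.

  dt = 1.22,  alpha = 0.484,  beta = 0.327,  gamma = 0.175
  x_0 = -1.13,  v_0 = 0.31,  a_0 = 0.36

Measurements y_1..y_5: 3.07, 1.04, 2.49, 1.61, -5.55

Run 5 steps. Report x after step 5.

x_post = -0.9653

step 1: x_pred=-0.4839  r=3.5539  x^+=1.2362  v^+=1.7018  a^+=1.1957
step 2: x_pred=4.2022  r=-3.1622  x^+=2.6717  v^+=2.3129  a^+=0.4521
step 3: x_pred=5.8299  r=-3.3399  x^+=4.2134  v^+=1.9693  a^+=-0.3333
step 4: x_pred=6.3679  r=-4.7579  x^+=4.0651  v^+=0.2874  a^+=-1.4521
step 5: x_pred=3.3351  r=-8.8851  x^+=-0.9653  v^+=-3.8657  a^+=-3.5415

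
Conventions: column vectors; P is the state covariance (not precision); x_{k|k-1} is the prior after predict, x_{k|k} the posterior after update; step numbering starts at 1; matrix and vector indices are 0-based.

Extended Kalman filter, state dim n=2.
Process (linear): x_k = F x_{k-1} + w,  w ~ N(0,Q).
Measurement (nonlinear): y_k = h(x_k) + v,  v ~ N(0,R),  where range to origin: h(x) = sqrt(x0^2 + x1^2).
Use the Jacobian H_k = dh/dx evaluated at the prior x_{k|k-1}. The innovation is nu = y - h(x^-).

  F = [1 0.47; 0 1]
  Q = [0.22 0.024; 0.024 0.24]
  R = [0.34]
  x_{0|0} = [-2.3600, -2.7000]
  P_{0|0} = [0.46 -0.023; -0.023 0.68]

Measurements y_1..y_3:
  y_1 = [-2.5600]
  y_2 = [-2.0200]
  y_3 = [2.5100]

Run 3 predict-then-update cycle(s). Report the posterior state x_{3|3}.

x_post = [-1.4245, -1.4912]

step 1: x^-=[-3.6290, -2.7000]  P^-=[0.8086 0.3206; 0.3206 0.9200]  H_jac=[-0.8023 -0.5969]  S=[1.4954]  K=[-0.5618; -0.5393]  nu=[-7.0832]  x^+=[0.3504, 1.1197]  P^+=[0.3366 -0.1324; -0.1324 0.4852]
step 2: x^-=[0.8767, 1.1197]  P^-=[0.5393 0.1196; 0.1196 0.7252]  H_jac=[0.6165 0.7874]  S=[1.1106]  K=[0.3841; 0.5805]  nu=[-3.4420]  x^+=[-0.4456, -0.8784]  P^+=[0.3754 -0.1281; -0.1281 0.3509]
step 3: x^-=[-0.8584, -0.8784]  P^-=[0.5526 0.0609; 0.0609 0.5909]  H_jac=[-0.6989 -0.7152]  S=[0.9730]  K=[-0.4416; -0.4781]  nu=[1.2819]  x^+=[-1.4245, -1.4912]  P^+=[0.3628 -0.1446; -0.1446 0.3685]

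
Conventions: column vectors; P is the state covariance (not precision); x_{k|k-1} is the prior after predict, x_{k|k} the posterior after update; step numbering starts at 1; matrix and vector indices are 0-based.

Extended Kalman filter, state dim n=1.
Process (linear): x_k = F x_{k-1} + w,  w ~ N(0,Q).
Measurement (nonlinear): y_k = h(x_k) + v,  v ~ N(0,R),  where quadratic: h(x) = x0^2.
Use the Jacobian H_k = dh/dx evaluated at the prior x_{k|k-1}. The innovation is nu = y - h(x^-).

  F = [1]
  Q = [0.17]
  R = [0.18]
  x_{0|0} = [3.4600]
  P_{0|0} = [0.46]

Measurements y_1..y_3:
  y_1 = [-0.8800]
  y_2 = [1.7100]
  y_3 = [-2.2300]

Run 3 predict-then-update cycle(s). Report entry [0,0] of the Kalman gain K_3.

step 1: x^-=[3.4600]  P^-=[0.6300]  H_jac=[6.9200]  S=[30.3484]  K=[0.1437]  nu=[-12.8516]  x^+=[1.6138]  P^+=[0.0037]
step 2: x^-=[1.6138]  P^-=[0.1737]  H_jac=[3.2277]  S=[1.9900]  K=[0.2818]  nu=[-0.8945]  x^+=[1.3618]  P^+=[0.0157]
step 3: x^-=[1.3618]  P^-=[0.1857]  H_jac=[2.7236]  S=[1.5576]  K=[0.3247]  nu=[-4.0844]  x^+=[0.0354]  P^+=[0.0215]

K[0,0] = 0.3247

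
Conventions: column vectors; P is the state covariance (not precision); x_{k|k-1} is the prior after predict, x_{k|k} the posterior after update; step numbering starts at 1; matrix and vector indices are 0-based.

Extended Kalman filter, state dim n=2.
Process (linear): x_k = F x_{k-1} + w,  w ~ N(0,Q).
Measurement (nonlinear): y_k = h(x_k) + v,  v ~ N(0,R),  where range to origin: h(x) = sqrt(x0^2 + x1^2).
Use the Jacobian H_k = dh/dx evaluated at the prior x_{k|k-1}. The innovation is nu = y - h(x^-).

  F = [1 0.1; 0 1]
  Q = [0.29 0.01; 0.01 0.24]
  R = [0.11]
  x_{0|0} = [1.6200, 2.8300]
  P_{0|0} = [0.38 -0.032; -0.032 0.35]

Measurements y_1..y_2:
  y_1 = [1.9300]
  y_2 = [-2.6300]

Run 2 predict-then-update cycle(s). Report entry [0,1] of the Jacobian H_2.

H_jac[0,1] = 0.8120

step 1: x^-=[1.9030, 2.8300]  P^-=[0.6671 0.0130; 0.0130 0.5900]  H_jac=[0.5580 0.8298]  S=[0.7360]  K=[0.5204; 0.6750]  nu=[-1.4803]  x^+=[1.1326, 1.8307]  P^+=[0.4678 -0.2456; -0.2456 0.2546]
step 2: x^-=[1.3157, 1.8307]  P^-=[0.7112 -0.2101; -0.2101 0.4946]  H_jac=[0.5836 0.8120]  S=[0.4792]  K=[0.5101; 0.5822]  nu=[-4.8845]  x^+=[-1.1757, -1.0131]  P^+=[0.5865 -0.3524; -0.3524 0.3322]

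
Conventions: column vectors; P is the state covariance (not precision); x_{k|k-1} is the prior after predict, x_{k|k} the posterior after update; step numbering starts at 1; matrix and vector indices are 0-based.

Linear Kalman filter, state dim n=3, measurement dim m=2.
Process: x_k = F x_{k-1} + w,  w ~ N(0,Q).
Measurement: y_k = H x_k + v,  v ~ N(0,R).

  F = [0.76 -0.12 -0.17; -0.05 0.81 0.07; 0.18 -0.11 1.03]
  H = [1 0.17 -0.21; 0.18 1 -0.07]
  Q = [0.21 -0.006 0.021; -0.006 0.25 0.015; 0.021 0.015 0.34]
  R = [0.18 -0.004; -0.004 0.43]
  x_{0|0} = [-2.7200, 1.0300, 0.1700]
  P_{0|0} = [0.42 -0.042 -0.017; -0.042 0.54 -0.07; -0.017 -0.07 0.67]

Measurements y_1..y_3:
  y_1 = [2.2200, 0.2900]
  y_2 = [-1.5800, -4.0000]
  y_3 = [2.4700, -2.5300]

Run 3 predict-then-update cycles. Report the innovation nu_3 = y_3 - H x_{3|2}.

innov = [2.8254, -1.0818]

step 1: x^-=[-2.2197, 0.9822, -0.4278]  P^-=[0.4889 -0.0994 -0.0328; -0.0994 0.6042 -0.0521; -0.0328 -0.0521 1.0822]  S=[0.7178 0.1153; 0.1153 1.0277]  K=[0.6809 -0.0852; -0.0736 0.5823; -0.3602 -0.0898]  nu=[4.1829, -0.3226]  x^+=[0.6558, 0.4864, -1.9053]  P^+=[0.1621 -0.0588 0.1389; -0.0588 0.2617 0.0060; 0.1389 0.0060 0.9733]
step 2: x^-=[0.7640, 0.2278, -1.8979]  P^-=[0.3106 -0.0780 -0.0138; -0.0780 0.4313 0.0510; -0.0138 0.0510 1.4335]  S=[0.5419 0.0560; 0.0560 0.8435]  K=[0.5605 -0.0623; -0.0797 0.4958; -0.5624 -0.0240]  nu=[-2.7813, -4.4982]  x^+=[-0.5145, -1.7804, -0.2256]  P^+=[0.1410 -0.0436 0.1546; -0.0436 0.2250 0.0523; 0.1546 0.0523 1.2601]
step 3: x^-=[-0.1390, -1.4322, -0.1291]  P^-=[0.3012 -0.0734 -0.0620; -0.0734 0.4125 0.1152; -0.0620 0.1152 1.7313]  S=[0.5624 0.0513; 0.0513 0.8198]  K=[0.5414 -0.0520; -0.0929 0.4831; -0.7242 0.0243]  nu=[2.8254, -1.0818]  x^+=[1.4468, -2.2173, -2.2014]  P^+=[0.1371 -0.0382 0.1569; -0.0382 0.2210 0.0857; 0.1569 0.0857 1.4377]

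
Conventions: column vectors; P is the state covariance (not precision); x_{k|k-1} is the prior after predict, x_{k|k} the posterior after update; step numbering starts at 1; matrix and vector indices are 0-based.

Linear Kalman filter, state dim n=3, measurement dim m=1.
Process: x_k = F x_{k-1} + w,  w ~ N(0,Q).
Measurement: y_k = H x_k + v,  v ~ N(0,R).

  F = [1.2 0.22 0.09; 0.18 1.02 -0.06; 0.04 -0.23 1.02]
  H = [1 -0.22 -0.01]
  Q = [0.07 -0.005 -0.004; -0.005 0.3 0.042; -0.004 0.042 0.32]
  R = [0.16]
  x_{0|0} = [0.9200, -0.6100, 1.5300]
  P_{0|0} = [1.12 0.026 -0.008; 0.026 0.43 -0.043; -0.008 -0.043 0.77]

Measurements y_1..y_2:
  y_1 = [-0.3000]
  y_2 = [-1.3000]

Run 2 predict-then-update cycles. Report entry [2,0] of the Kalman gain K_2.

K[2,0] = 0.0784

step 1: x^-=[1.1075, -0.5484, 1.7377]  P^-=[1.7201 0.3592 0.0732; 0.3592 0.8014 -0.1447; 0.0732 -0.1447 1.1647]  S=[1.7589]  K=[0.9326; 0.1048; 0.0531]  nu=[-1.5108]  x^+=[-0.3015, -0.7067, 1.6575]  P^+=[0.1903 0.1873 -0.0139; 0.1873 0.7821 -0.1545; -0.0139 -0.1545 1.1597]
step 2: x^-=[-0.3681, -0.8746, 1.8411]  P^-=[0.4810 0.4306 -0.0266; 0.4306 1.2120 -0.3766; -0.0266 -0.3766 1.6362]  S=[0.5092]  K=[0.7591; 0.3294; 0.0784]  nu=[-1.1059]  x^+=[-1.2075, -1.2389, 1.7544]  P^+=[0.1876 0.3033 -0.0569; 0.3033 1.1568 -0.3898; -0.0569 -0.3898 1.6331]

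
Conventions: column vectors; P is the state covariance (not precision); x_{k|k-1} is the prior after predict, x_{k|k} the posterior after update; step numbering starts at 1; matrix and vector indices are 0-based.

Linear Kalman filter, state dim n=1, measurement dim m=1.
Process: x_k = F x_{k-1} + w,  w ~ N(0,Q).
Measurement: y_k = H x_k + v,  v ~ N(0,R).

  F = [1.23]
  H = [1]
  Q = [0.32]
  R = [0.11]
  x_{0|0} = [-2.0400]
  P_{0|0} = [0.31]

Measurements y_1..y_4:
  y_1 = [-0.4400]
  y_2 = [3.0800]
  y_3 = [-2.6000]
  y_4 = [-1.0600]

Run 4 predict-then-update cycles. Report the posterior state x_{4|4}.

x_post = [-1.2216]

step 1: x^-=[-2.5092]  P^-=[0.7890]  S=[0.8990]  K=[0.8776]  nu=[2.0692]  x^+=[-0.6932]  P^+=[0.0965]
step 2: x^-=[-0.8526]  P^-=[0.4661]  S=[0.5761]  K=[0.8090]  nu=[3.9326]  x^+=[2.3291]  P^+=[0.0890]
step 3: x^-=[2.8647]  P^-=[0.4546]  S=[0.5646]  K=[0.8052]  nu=[-5.4647]  x^+=[-1.5354]  P^+=[0.0886]
step 4: x^-=[-1.8885]  P^-=[0.4540]  S=[0.5640]  K=[0.8050]  nu=[0.8285]  x^+=[-1.2216]  P^+=[0.0885]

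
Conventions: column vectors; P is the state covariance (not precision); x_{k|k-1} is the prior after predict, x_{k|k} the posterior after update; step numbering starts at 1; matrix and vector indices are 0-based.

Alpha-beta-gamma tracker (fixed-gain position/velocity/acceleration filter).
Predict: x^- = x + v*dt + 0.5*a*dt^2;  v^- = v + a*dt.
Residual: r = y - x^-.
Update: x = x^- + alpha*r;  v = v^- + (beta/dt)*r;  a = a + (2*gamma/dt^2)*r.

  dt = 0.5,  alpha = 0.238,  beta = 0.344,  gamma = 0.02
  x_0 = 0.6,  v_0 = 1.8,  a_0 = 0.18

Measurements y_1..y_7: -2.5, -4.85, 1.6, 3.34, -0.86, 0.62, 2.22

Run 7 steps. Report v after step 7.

v_post = 2.7675

step 1: x_pred=1.5225  r=-4.0225  x^+=0.5651  v^+=-0.8775  a^+=-0.4636
step 2: x_pred=0.0685  r=-4.9185  x^+=-1.1021  v^+=-4.4932  a^+=-1.2506
step 3: x_pred=-3.5050  r=5.1050  x^+=-2.2900  v^+=-1.6062  a^+=-0.4337
step 4: x_pred=-3.1474  r=6.4874  x^+=-1.6034  v^+=2.6402  a^+=0.6042
step 5: x_pred=-0.2077  r=-0.6523  x^+=-0.3630  v^+=2.4936  a^+=0.4999
step 6: x_pred=0.9463  r=-0.3263  x^+=0.8687  v^+=2.5190  a^+=0.4477
step 7: x_pred=2.1841  r=0.0359  x^+=2.1927  v^+=2.7675  a^+=0.4534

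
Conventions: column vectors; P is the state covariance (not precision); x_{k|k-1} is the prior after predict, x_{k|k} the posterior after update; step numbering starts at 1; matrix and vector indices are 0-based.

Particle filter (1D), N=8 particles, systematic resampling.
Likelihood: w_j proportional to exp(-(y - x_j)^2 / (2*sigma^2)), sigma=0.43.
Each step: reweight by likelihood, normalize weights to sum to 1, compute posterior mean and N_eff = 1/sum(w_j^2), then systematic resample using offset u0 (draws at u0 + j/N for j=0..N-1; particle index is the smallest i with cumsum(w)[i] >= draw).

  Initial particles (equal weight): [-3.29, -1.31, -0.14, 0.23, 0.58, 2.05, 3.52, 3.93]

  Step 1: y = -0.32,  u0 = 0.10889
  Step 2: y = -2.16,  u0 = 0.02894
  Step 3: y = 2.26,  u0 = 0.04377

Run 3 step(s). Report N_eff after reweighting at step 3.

step 1: w=[0.0000, 0.0459, 0.5949, 0.2866, 0.0726, 0.0000, 0.0000, 0.0000]  mean=-0.0353  Neff=2.2552  idx=[2, 2, 2, 2, 2, 3, 3, 4]
step 2: w=[0.1990, 0.1990, 0.1990, 0.1990, 0.1990, 0.0024, 0.0024, 0.0000]  mean=-0.1382  Neff=5.0485  idx=[0, 0, 1, 2, 2, 3, 3, 4]
step 3: w=[0.1250, 0.1250, 0.1250, 0.1250, 0.1250, 0.1250, 0.1250, 0.1250]  mean=-0.1400  Neff=8.0000  idx=[0, 1, 2, 3, 4, 5, 6, 7]

N_eff = 8.0000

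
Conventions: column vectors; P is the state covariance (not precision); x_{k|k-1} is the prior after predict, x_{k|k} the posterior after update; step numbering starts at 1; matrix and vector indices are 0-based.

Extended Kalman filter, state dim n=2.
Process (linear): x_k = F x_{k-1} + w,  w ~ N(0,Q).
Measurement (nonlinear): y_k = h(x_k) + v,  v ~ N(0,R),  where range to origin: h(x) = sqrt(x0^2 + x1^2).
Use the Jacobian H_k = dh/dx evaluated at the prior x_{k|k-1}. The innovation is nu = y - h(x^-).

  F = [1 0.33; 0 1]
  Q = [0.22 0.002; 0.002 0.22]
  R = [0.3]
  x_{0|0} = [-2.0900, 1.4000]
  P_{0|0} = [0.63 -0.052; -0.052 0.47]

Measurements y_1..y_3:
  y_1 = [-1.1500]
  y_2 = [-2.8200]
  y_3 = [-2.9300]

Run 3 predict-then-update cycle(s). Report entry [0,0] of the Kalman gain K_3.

step 1: x^-=[-1.6280, 1.4000]  P^-=[0.8669 0.1051; 0.1051 0.6900]  H_jac=[-0.7582 0.6520]  S=[0.9878]  K=[-0.5960; 0.3748]  nu=[-3.2972]  x^+=[0.3372, 0.1642]  P^+=[0.5160 0.3258; 0.3258 0.5512]
step 2: x^-=[0.3914, 0.1642]  P^-=[1.0110 0.5097; 0.5097 0.7712]  H_jac=[0.9221 0.3869]  S=[1.6388]  K=[0.6892; 0.4689]  nu=[-3.2445]  x^+=[-1.8447, -1.3570]  P^+=[0.2326 -0.0199; -0.0199 0.4110]
step 3: x^-=[-2.2925, -1.3570]  P^-=[0.4842 0.1177; 0.1177 0.6310]  H_jac=[-0.8605 -0.5094]  S=[0.9255]  K=[-0.5150; -0.4567]  nu=[-5.5940]  x^+=[0.5885, 1.1980]  P^+=[0.2387 -0.1000; -0.1000 0.4379]

K[0,0] = -0.5150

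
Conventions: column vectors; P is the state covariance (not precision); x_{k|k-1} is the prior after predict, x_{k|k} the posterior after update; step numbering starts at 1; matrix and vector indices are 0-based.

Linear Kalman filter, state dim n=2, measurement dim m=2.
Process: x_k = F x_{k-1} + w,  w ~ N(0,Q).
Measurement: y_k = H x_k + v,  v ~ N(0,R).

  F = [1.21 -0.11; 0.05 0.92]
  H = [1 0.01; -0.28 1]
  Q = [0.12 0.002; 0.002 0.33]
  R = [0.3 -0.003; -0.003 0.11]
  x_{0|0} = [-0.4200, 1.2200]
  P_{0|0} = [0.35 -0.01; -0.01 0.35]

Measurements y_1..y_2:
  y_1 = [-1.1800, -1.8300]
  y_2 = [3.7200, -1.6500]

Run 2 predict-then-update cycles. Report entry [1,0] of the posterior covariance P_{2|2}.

step 1: x^-=[-0.6424, 1.1014]  P^-=[0.6393 -0.0233; -0.0233 0.6262]  S=[0.9389 -0.1990; -0.1990 0.7994]  K=[0.6619 -0.0883; 0.1579 0.8308]  nu=[-0.5486, -3.1113]  x^+=[-0.7308, -1.5702]  P^+=[0.1984 0.0439; 0.0439 0.1032]
step 2: x^-=[-0.7115, -1.4811]  P^-=[0.4001 0.0521; 0.0521 0.4219]  S=[0.7012 -0.0588; -0.0588 0.5340]  K=[0.5672 -0.0497; 0.1457 0.7787]  nu=[4.4463, -0.3681]  x^+=[1.8286, -1.1200]  P^+=[0.1699 0.0404; 0.0404 0.0965]

P_post[1,0] = 0.0404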